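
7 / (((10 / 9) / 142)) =4473 / 5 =894.60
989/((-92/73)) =-3139/4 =-784.75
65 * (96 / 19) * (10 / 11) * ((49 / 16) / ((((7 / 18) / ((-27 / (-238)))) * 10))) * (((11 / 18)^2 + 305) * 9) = 73307.68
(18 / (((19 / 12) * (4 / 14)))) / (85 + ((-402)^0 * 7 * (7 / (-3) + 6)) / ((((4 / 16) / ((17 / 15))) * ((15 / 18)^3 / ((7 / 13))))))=6142500 / 29835187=0.21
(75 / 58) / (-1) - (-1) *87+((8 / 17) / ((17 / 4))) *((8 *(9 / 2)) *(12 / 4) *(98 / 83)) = 138883281 / 1391246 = 99.83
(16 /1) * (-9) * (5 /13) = -55.38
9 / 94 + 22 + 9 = 2923 / 94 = 31.10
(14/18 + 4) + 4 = 79/9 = 8.78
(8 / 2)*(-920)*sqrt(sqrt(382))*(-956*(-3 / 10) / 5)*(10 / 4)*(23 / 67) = -12137376*382^(1 / 4) / 67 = -800877.04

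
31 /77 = 0.40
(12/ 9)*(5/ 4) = 5/ 3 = 1.67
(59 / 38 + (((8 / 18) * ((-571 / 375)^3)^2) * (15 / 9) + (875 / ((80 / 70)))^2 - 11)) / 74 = 10704022015089658537736869 / 1351284082031250000000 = 7921.37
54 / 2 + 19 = 46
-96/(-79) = 96/79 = 1.22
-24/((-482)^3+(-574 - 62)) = 6/27995201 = 0.00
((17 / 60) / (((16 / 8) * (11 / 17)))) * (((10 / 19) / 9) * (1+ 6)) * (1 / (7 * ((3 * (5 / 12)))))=289 / 28215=0.01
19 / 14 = 1.36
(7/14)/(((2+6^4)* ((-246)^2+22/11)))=1/157104728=0.00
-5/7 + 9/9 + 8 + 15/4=337/28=12.04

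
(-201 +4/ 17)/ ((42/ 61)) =-208193/ 714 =-291.59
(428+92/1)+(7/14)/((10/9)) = 10409/20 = 520.45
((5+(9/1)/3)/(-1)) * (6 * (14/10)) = -336/5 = -67.20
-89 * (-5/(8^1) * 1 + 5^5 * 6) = -13349555/8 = -1668694.38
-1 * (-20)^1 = 20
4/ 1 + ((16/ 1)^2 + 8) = 268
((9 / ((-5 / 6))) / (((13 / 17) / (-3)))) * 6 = 254.22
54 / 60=9 / 10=0.90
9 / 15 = 3 / 5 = 0.60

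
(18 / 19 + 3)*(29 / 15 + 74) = 5695 / 19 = 299.74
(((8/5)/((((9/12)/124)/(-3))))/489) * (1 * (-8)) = 31744/2445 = 12.98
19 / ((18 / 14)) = 14.78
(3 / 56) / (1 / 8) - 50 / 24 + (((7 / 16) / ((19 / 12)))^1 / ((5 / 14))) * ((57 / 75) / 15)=-84817 / 52500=-1.62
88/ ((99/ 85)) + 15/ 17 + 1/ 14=163883/ 2142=76.51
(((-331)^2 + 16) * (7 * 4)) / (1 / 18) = 55226808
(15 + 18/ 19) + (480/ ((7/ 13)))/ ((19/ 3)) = 20841/ 133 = 156.70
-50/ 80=-5/ 8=-0.62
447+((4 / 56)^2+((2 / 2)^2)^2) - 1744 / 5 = 97221 / 980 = 99.21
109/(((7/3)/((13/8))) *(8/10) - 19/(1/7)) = -0.83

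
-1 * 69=-69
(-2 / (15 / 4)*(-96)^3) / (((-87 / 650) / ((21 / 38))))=-1948238.98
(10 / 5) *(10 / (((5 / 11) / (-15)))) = -660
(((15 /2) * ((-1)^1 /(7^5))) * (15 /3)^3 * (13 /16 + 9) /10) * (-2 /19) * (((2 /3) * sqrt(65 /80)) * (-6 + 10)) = 19625 * sqrt(13) /5109328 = 0.01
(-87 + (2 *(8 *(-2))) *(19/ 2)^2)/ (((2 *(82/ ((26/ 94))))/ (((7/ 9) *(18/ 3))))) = -270725/ 11562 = -23.42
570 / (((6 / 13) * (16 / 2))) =1235 / 8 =154.38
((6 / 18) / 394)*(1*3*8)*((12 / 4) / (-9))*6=-8 / 197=-0.04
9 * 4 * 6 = 216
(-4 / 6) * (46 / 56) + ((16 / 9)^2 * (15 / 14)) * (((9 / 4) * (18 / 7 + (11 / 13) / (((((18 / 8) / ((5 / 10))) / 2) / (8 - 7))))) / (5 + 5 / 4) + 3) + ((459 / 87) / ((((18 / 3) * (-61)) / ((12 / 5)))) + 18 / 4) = 2687998919 / 152125155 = 17.67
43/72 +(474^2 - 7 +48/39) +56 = 210344311/936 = 224726.83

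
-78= -78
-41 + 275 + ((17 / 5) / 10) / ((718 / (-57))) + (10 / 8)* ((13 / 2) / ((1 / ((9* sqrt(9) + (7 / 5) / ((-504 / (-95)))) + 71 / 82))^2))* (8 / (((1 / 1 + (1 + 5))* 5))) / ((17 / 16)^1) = 235157540761751 / 145423352025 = 1617.05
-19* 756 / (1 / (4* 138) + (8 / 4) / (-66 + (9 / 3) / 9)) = 223142688 / 445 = 501444.24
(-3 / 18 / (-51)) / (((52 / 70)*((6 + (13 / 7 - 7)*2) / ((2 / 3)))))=-0.00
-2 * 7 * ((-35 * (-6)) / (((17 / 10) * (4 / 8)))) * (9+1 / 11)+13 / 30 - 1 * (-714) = -172392029 / 5610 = -30729.42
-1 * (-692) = 692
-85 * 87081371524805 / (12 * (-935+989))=-7401916579608425 / 648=-11422710771000.66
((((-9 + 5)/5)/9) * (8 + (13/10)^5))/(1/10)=-390431/37500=-10.41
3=3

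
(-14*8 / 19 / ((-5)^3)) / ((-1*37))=-112 / 87875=-0.00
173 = 173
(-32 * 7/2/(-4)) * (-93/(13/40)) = -104160/13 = -8012.31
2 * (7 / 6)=7 / 3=2.33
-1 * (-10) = 10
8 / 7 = 1.14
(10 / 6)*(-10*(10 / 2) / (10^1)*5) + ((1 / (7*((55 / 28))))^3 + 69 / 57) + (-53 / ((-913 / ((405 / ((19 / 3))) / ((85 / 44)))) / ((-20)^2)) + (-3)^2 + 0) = 9864258608203 / 13381042125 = 737.18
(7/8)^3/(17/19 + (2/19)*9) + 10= 26531/2560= 10.36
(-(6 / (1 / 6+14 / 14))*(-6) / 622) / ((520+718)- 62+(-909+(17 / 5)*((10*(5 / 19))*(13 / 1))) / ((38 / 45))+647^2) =77976 / 658340093425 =0.00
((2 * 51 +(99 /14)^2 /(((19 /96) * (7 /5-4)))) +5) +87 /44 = 6284605 /532532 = 11.80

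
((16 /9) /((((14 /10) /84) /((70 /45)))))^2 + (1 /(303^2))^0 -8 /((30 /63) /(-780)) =29623945 /729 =40636.41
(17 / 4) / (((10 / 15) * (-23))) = -51 / 184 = -0.28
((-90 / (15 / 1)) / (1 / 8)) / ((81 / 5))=-80 / 27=-2.96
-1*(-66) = 66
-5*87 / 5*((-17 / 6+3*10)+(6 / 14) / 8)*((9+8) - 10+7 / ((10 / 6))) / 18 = -132617 / 90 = -1473.52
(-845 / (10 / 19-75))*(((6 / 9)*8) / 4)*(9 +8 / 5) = 680732 / 4245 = 160.36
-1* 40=-40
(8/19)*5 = 40/19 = 2.11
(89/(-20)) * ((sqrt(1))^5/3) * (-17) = 1513/60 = 25.22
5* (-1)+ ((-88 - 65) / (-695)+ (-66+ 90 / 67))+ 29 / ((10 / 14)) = -268555 / 9313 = -28.84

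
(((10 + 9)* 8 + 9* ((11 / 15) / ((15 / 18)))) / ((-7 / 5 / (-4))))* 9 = 143928 / 35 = 4112.23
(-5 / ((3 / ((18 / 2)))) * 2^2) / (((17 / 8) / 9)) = -4320 / 17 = -254.12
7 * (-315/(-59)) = 2205/59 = 37.37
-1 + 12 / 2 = 5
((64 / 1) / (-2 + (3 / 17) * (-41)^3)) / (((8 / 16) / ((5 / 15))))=-2176 / 620391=-0.00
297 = 297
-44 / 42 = -22 / 21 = -1.05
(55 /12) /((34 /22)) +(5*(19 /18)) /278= 63475 /21267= 2.98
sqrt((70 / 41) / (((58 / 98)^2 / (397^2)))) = 19453 * sqrt(2870) / 1189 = 876.49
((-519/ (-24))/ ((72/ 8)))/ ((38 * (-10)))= -173/ 27360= -0.01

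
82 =82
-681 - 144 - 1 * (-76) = -749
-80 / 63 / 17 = -80 / 1071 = -0.07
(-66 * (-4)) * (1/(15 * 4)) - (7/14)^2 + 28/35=99/20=4.95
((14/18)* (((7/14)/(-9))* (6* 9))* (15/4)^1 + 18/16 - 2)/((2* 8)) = -77/128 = -0.60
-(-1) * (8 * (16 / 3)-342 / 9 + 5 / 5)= 17 / 3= 5.67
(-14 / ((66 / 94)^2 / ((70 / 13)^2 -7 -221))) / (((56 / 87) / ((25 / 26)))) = 6732811100 / 797511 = 8442.28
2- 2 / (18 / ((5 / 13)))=229 / 117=1.96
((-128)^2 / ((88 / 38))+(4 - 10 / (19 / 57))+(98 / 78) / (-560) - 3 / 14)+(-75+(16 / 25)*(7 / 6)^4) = 226212041051 / 32432400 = 6974.88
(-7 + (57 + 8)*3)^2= 35344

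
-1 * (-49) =49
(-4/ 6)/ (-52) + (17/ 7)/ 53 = 1697/ 28938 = 0.06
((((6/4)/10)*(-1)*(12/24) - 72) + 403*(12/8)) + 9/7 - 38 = 138799/280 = 495.71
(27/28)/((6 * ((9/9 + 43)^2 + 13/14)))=1/12052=0.00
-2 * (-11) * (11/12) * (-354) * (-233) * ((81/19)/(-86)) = -134734347/1634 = -82456.76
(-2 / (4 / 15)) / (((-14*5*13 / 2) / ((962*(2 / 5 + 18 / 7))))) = 11544 / 245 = 47.12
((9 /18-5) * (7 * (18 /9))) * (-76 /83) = 4788 /83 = 57.69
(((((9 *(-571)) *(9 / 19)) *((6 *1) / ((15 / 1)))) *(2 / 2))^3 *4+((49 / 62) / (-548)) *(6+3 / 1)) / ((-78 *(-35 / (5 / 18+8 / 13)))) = -131472760983462102853 / 108824193660000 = -1208120.70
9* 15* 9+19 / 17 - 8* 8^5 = -4435774 / 17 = -260927.88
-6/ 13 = -0.46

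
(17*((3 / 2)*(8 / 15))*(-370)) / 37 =-136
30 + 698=728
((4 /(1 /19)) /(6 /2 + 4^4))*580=44080 /259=170.19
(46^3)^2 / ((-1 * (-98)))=4737148448 / 49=96676498.94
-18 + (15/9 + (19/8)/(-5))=-2017/120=-16.81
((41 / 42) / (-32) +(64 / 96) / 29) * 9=-0.07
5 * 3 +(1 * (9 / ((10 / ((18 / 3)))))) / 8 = 15.68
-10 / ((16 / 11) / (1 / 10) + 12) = -55 / 146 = -0.38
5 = 5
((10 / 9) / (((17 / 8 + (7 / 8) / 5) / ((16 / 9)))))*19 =30400 / 1863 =16.32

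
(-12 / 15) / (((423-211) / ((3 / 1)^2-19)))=0.04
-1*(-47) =47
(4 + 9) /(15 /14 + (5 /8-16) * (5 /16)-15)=-11648 /16785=-0.69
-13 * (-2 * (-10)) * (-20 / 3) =5200 / 3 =1733.33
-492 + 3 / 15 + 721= 1146 / 5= 229.20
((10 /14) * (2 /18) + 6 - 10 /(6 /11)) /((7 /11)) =-8492 /441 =-19.26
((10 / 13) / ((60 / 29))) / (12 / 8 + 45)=29 / 3627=0.01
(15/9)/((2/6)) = 5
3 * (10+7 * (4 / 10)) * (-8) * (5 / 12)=-128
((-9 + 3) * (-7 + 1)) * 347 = 12492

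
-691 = -691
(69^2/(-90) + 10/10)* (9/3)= -1557/10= -155.70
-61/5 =-12.20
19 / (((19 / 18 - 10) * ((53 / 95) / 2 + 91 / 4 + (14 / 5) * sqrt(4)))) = -129960 / 1751519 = -0.07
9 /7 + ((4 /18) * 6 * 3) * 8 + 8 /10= 1193 /35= 34.09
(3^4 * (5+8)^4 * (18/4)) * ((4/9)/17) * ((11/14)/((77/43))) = 99477963/833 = 119421.32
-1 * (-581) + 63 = 644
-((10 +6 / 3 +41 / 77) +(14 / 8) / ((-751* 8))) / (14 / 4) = -23190341 / 6476624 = -3.58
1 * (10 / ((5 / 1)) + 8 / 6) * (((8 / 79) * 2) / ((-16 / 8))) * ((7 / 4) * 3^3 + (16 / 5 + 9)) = -4756 / 237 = -20.07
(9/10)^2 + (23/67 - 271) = -1807973/6700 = -269.85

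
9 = 9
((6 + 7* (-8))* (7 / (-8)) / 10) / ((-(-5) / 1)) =7 / 8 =0.88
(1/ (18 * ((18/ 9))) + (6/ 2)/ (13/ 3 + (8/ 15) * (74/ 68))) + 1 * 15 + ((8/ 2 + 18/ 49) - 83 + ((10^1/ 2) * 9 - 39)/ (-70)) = -99589529/ 1578780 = -63.08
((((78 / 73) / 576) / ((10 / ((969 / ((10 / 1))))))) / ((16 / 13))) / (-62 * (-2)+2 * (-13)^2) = 54587 / 1726771200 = 0.00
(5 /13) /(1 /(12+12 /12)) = 5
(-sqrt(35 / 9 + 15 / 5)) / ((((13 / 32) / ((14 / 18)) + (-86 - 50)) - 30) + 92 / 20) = 1120 * sqrt(62) / 540549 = 0.02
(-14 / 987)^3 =-8 / 2803221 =-0.00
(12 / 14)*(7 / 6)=1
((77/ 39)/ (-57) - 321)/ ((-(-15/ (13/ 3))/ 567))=-52585.47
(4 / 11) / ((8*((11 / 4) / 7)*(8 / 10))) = 35 / 242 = 0.14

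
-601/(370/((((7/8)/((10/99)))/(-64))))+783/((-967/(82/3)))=-40141200069/1831884800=-21.91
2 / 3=0.67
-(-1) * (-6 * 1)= -6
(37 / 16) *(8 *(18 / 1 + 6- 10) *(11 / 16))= 2849 / 16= 178.06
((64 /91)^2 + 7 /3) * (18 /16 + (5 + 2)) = 22.98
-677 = -677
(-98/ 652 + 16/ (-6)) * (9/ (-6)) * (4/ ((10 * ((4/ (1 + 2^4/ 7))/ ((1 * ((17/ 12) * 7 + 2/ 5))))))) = 7844587/ 547680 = 14.32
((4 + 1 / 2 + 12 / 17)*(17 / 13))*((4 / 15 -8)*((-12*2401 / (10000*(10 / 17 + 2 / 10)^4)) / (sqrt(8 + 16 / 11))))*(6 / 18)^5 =343113538831*sqrt(286) / 11033947814760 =0.53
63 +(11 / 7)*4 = 69.29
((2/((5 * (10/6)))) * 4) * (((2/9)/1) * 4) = 64/75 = 0.85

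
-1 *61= -61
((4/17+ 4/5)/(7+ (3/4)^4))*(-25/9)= -112640/286569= -0.39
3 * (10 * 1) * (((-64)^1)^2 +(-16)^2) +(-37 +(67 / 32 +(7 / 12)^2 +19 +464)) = 37730429 / 288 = 131008.43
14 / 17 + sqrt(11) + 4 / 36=143 / 153 + sqrt(11)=4.25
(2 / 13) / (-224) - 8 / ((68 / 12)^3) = -319409 / 7153328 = -0.04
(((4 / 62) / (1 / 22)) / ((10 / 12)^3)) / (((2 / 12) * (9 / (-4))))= -25344 / 3875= -6.54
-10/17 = -0.59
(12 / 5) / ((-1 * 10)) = -6 / 25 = -0.24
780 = 780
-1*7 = -7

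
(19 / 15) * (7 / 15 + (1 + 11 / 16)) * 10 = 9823 / 360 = 27.29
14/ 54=7/ 27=0.26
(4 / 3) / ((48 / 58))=29 / 18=1.61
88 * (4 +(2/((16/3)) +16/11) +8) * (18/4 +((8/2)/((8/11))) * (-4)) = -42595/2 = -21297.50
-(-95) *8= 760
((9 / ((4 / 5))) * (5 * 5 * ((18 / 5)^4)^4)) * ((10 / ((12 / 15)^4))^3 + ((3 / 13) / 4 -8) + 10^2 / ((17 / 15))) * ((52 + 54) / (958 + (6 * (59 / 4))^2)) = 5994191109124859265125005217589 / 151769160156250000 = 39495448897217.96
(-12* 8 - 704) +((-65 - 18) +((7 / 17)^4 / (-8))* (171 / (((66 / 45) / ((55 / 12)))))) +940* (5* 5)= 120885380973 / 5345344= 22615.08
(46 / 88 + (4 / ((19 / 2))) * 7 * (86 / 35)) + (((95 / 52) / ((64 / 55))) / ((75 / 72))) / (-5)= 648897 / 86944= 7.46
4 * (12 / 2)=24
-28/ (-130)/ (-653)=-14/ 42445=-0.00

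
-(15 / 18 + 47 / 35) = -457 / 210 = -2.18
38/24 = 19/12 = 1.58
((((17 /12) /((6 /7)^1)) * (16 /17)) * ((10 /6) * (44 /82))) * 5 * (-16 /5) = -24640 /1107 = -22.26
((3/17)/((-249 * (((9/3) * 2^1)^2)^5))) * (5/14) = -5/1194448840704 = -0.00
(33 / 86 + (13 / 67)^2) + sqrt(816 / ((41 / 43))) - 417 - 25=-170473197 / 386054 + 4* sqrt(89913) / 41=-412.32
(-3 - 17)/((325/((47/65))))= -188/4225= -0.04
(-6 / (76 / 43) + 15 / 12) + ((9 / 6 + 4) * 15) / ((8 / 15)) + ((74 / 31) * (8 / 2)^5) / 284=107825949 / 669104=161.15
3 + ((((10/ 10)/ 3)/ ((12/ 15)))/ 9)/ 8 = 2597/ 864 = 3.01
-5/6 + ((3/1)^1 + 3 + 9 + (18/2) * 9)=571/6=95.17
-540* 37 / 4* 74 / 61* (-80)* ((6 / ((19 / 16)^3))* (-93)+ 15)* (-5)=322714046916000 / 418399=771306926.92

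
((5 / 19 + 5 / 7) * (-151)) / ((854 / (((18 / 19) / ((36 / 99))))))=-971685 / 2158058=-0.45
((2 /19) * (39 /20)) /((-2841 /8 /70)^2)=407680 /51118113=0.01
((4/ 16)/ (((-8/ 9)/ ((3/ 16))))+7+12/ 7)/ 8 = 31043/ 28672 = 1.08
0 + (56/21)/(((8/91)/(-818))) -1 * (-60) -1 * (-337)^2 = -414965/3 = -138321.67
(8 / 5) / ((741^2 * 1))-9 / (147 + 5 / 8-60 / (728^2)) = -3273640150264 / 53699317396335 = -0.06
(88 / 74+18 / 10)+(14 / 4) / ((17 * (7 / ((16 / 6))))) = 28943 / 9435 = 3.07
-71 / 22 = -3.23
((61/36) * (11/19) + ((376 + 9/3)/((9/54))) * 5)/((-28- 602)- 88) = -7777751/491112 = -15.84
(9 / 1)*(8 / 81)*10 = 80 / 9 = 8.89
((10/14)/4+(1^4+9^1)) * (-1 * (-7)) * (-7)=-1995/4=-498.75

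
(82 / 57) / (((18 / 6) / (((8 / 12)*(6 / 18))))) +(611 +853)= 1464.11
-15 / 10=-3 / 2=-1.50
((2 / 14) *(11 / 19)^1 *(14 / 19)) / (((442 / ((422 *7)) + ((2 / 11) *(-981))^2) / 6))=23590644 / 2052521645969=0.00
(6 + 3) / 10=9 / 10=0.90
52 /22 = 26 /11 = 2.36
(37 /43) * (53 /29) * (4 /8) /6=1961 /14964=0.13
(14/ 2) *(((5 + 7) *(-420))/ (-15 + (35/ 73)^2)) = 18800712/ 7871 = 2388.61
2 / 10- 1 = -4 / 5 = -0.80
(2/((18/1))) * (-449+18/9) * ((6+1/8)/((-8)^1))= 7301/192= 38.03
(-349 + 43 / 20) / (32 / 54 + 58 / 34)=-3184083 / 21100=-150.90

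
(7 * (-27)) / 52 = -189 / 52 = -3.63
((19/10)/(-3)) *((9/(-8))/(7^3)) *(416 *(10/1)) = 2964/343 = 8.64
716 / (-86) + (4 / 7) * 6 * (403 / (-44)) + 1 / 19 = -2495949 / 62909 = -39.68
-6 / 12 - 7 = -15 / 2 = -7.50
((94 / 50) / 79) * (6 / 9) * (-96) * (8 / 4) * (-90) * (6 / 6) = 108288 / 395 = 274.15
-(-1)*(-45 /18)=-5 /2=-2.50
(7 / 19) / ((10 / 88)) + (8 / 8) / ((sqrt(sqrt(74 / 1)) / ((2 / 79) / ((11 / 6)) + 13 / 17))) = 11501* 74^(3 / 4) / 1093202 + 308 / 95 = 3.51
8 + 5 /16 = 133 /16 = 8.31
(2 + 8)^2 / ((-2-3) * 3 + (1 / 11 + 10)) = -20.37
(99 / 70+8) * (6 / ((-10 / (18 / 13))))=-17793 / 2275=-7.82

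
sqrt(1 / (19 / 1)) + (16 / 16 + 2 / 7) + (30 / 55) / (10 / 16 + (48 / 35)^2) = sqrt(19) / 19 + 2842743 / 1890889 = 1.73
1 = 1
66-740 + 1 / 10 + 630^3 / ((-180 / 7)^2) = 1887418 / 5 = 377483.60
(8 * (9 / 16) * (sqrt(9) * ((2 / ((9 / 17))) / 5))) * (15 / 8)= 153 / 8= 19.12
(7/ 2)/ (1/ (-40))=-140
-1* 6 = -6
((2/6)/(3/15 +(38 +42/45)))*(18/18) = 5/587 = 0.01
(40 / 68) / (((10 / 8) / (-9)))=-72 / 17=-4.24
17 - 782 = -765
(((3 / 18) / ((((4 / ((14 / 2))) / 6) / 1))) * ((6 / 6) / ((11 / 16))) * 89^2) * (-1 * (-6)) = 1330728 / 11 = 120975.27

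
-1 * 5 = -5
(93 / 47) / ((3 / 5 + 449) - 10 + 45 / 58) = 26970 / 6002323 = 0.00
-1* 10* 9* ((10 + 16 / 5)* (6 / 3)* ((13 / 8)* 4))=-15444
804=804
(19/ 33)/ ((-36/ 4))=-19/ 297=-0.06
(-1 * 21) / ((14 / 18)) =-27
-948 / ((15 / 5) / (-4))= 1264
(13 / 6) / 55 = 13 / 330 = 0.04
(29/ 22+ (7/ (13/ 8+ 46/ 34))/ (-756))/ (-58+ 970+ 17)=316367/ 223489530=0.00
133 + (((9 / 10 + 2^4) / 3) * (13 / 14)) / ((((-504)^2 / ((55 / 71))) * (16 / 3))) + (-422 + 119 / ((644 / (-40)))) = -55079593350335 / 185834041344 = -296.39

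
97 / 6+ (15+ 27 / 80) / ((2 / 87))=328007 / 480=683.35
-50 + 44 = -6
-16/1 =-16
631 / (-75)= -631 / 75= -8.41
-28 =-28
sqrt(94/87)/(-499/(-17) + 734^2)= 17 * sqrt(8178)/796863537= 0.00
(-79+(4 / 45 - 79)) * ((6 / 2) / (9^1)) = -7106 / 135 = -52.64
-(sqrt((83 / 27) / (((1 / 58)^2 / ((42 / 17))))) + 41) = -58*sqrt(19754) / 51 - 41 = -200.84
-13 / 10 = -1.30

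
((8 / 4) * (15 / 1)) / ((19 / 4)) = 120 / 19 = 6.32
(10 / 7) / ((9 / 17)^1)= 170 / 63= 2.70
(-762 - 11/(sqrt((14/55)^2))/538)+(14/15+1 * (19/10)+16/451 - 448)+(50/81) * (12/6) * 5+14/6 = -329825563061/275151492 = -1198.71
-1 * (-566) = 566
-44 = -44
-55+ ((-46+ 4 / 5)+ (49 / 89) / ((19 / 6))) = -845721 / 8455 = -100.03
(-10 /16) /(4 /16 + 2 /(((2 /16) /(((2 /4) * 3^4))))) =-5 /5186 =-0.00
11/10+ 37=381/10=38.10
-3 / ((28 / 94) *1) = -141 / 14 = -10.07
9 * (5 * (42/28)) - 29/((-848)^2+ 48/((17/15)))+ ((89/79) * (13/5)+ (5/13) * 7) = 4590405364453/62777880880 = 73.12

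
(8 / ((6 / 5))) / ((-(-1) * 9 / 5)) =100 / 27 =3.70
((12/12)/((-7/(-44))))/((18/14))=44/9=4.89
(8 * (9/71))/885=24/20945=0.00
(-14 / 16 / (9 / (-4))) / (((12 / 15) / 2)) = 35 / 36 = 0.97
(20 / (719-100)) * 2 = 40 / 619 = 0.06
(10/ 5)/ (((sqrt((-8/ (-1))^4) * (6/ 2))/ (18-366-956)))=-163/ 12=-13.58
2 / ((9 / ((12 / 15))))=8 / 45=0.18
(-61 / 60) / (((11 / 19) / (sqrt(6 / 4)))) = -1159 * sqrt(6) / 1320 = -2.15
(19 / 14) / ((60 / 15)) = 19 / 56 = 0.34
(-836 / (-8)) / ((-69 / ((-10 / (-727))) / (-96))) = 33440 / 16721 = 2.00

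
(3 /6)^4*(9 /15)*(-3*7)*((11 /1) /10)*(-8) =6.93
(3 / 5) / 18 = 1 / 30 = 0.03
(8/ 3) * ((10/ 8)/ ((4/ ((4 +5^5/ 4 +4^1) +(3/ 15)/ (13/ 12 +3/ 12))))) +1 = 3953/ 6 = 658.83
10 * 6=60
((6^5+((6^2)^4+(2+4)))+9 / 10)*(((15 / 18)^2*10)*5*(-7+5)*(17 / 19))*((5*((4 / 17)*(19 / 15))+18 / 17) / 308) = -867706.90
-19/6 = -3.17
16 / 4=4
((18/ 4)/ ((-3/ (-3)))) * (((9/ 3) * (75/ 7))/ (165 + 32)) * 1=2025/ 2758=0.73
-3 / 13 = -0.23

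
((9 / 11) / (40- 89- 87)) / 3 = -3 / 1496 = -0.00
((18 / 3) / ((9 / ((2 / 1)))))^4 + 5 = 8.16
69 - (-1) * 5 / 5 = 70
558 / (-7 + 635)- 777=-776.11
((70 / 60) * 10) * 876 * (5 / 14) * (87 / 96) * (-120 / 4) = -793875 / 8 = -99234.38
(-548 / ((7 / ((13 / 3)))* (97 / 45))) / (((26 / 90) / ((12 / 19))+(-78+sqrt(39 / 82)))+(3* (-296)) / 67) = 69939463932000* sqrt(3198) / 300401592989026319+520720190291854800 / 300401592989026319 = 1.75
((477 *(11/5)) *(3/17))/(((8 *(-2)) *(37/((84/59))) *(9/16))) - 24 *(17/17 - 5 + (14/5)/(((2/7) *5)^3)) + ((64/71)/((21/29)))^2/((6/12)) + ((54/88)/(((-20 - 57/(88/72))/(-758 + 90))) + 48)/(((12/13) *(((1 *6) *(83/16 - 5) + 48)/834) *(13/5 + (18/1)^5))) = 26873797707665205730223846/357087841728028440474375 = 75.26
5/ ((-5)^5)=-1/ 625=-0.00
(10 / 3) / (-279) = -10 / 837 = -0.01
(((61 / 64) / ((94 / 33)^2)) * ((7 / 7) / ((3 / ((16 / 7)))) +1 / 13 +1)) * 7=5557893 / 3675776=1.51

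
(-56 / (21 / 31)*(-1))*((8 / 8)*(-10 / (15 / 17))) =-8432 / 9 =-936.89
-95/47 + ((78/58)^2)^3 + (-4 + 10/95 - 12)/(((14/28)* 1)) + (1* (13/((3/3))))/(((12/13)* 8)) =-1332688234693123/50993013662688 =-26.13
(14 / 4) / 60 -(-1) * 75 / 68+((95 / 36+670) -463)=1290097 / 6120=210.80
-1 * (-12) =12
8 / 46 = 4 / 23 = 0.17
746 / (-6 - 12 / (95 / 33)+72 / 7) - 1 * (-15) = 248630 / 39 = 6375.13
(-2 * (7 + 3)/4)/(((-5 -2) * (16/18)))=45/56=0.80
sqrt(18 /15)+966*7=sqrt(30) /5+6762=6763.10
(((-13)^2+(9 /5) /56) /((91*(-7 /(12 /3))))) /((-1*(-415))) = -47329 /18504850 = -0.00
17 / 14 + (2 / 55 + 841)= 648533 / 770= 842.25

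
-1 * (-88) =88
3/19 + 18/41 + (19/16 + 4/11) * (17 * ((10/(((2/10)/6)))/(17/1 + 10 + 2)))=271743765/994004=273.38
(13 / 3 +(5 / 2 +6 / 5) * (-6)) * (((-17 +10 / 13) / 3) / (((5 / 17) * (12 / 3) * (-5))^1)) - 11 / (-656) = -157494949 / 9594000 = -16.42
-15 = -15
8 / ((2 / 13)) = 52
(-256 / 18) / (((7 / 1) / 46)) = -5888 / 63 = -93.46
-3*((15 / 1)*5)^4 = -94921875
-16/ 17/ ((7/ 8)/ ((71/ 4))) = -2272/ 119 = -19.09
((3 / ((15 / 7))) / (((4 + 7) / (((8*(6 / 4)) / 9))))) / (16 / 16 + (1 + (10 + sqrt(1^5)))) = 28 / 2145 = 0.01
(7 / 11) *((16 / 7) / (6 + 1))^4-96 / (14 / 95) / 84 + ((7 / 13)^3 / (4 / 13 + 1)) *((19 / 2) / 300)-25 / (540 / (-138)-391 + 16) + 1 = -2885201663899999 / 432038728521400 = -6.68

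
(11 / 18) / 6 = 11 / 108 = 0.10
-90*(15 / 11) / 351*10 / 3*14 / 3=-7000 / 1287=-5.44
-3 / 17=-0.18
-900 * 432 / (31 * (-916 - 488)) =3600 / 403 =8.93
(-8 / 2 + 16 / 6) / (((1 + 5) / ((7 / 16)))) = -7 / 72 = -0.10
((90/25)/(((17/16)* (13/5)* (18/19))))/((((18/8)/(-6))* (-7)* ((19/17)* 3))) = 128/819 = 0.16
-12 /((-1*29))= 12 /29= 0.41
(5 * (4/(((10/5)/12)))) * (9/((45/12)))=288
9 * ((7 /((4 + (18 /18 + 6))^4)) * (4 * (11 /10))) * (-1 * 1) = -126 /6655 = -0.02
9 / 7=1.29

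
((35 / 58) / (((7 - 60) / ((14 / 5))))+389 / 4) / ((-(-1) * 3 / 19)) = 11356243 / 18444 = 615.71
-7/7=-1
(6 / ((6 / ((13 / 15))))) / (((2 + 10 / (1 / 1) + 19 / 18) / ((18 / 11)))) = 1404 / 12925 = 0.11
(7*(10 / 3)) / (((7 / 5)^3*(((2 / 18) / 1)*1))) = 3750 / 49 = 76.53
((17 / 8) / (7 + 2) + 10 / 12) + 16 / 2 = 9.07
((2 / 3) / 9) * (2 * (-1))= -4 / 27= -0.15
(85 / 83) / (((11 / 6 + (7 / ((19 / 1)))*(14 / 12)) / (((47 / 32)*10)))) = 379525 / 57104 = 6.65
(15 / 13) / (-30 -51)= -0.01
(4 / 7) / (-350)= -0.00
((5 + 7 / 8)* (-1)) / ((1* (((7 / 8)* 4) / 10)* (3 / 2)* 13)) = -235 / 273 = -0.86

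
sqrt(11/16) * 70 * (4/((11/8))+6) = 1715 * sqrt(11)/11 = 517.09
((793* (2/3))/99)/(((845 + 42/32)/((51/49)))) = 431392/65687391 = 0.01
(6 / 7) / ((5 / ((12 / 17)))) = 72 / 595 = 0.12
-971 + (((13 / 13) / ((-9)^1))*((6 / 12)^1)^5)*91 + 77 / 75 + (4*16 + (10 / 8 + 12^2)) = -5479483 / 7200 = -761.04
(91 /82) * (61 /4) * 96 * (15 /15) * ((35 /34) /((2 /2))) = 1165710 /697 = 1672.47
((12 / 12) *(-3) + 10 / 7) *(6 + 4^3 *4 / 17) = -3938 / 119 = -33.09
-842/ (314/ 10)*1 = -4210/ 157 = -26.82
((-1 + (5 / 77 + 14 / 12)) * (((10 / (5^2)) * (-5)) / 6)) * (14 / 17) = -107 / 1683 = -0.06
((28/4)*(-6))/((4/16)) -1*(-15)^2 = -393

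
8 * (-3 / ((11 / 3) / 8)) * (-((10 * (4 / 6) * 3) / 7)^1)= 11520 / 77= 149.61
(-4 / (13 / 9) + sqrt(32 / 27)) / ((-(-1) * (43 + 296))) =-12 / 1469 + 4 * sqrt(6) / 3051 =-0.00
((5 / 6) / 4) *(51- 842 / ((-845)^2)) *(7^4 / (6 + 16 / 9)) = 37470451557 / 11424400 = 3279.86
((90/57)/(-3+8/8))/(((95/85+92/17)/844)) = -71740/703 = -102.05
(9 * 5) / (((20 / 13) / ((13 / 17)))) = 1521 / 68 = 22.37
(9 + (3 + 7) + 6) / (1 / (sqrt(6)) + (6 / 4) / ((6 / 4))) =30 - 5* sqrt(6) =17.75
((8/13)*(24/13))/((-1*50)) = -96/4225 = -0.02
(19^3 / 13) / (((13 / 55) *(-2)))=-1116.11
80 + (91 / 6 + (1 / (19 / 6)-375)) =-31865 / 114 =-279.52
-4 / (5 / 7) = -28 / 5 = -5.60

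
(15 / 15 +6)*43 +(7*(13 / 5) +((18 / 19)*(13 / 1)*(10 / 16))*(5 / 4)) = 499809 / 1520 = 328.82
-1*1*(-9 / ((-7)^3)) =-9 / 343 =-0.03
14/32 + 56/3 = 917/48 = 19.10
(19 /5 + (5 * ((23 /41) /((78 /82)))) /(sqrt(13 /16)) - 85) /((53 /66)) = -26796 /265 + 10120 * sqrt(13) /8957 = -97.04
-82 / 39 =-2.10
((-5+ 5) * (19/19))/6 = 0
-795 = -795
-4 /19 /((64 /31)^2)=-961 /19456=-0.05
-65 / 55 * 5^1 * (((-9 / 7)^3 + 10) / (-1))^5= 9344074181189377565 / 52223176609373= 178925.81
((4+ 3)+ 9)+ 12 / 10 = 86 / 5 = 17.20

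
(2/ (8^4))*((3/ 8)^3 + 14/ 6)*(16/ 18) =3665/ 3538944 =0.00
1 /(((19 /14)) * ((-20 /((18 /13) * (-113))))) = 7119 /1235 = 5.76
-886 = -886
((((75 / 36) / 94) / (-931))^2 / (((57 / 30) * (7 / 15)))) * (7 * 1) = 15625 / 3492367289376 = 0.00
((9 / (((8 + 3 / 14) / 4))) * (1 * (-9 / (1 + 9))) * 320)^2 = 21069103104 / 13225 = 1593126.89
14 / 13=1.08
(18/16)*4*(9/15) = 27/10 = 2.70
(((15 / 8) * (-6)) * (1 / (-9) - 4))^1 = 185 / 4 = 46.25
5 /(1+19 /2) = 10 /21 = 0.48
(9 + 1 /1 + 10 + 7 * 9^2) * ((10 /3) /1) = 5870 /3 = 1956.67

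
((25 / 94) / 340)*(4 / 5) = 1 / 1598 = 0.00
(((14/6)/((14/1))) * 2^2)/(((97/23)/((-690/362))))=-5290/17557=-0.30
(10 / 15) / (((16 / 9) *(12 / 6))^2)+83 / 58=22031 / 14848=1.48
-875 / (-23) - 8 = 691 / 23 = 30.04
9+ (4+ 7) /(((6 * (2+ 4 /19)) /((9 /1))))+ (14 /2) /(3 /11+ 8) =6301 /364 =17.31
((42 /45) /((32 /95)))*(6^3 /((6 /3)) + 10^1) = 7847 /24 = 326.96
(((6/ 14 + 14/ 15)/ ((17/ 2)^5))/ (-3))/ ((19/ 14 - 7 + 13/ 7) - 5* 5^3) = 9152/ 562455052695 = 0.00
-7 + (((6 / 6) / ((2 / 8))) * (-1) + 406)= 395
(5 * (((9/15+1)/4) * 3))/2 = 3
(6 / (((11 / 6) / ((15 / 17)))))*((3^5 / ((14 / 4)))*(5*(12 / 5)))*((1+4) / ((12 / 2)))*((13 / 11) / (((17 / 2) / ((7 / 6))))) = 11372400 / 34969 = 325.21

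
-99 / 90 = -11 / 10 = -1.10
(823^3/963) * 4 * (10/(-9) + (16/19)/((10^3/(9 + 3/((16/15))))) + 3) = 181001899186667/41168250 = 4396638.17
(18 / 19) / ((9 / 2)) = 4 / 19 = 0.21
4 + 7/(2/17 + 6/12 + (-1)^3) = -186/13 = -14.31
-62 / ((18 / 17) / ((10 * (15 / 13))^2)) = -1317500 / 169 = -7795.86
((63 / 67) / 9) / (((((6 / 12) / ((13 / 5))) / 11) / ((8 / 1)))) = 16016 / 335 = 47.81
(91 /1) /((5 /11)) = 1001 /5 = 200.20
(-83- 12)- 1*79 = -174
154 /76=77 /38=2.03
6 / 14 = 3 / 7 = 0.43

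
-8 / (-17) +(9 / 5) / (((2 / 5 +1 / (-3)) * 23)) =643 / 391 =1.64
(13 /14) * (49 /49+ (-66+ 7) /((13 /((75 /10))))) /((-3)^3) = 859 /756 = 1.14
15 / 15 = 1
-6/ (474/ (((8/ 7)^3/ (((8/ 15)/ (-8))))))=0.28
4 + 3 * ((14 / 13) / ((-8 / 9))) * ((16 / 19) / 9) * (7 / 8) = 1829 / 494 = 3.70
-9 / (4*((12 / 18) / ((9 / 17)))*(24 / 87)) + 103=105017 / 1088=96.52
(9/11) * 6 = 54/11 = 4.91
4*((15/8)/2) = 15/4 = 3.75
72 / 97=0.74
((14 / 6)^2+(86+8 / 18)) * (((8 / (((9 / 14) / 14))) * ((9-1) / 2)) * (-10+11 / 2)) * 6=-1728981.33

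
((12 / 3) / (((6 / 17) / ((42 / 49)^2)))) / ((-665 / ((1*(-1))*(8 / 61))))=3264 / 1987685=0.00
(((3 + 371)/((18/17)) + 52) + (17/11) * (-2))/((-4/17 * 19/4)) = -676787/1881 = -359.80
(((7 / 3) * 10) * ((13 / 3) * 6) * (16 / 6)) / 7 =2080 / 9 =231.11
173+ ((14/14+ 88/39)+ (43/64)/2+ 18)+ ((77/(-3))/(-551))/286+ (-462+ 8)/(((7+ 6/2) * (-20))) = 13537211171/68764800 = 196.86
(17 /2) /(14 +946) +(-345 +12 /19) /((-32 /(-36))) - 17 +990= 21362483 /36480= 585.59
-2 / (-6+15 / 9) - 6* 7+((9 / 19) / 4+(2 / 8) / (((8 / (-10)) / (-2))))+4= -72707 / 1976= -36.80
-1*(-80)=80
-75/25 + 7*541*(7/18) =26455/18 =1469.72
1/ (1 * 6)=1/ 6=0.17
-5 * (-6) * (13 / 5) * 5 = 390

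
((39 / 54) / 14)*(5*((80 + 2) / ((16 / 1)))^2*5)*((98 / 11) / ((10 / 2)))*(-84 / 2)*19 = -48165.58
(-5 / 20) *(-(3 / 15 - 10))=-49 / 20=-2.45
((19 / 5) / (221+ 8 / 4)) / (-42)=-19 / 46830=-0.00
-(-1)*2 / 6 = 1 / 3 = 0.33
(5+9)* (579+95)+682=10118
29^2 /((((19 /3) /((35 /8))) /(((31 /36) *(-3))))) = -1500.80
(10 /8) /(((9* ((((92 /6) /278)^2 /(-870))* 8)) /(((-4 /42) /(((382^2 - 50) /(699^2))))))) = 6844188442725 /4321371376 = 1583.80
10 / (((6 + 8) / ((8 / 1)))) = 40 / 7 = 5.71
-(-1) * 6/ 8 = 3/ 4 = 0.75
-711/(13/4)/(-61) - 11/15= 33937/11895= 2.85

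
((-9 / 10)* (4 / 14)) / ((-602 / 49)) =9 / 430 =0.02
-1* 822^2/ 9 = -75076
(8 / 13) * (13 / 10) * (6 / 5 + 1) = 44 / 25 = 1.76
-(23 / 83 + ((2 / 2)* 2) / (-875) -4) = 3.73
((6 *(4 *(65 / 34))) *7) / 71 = 5460 / 1207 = 4.52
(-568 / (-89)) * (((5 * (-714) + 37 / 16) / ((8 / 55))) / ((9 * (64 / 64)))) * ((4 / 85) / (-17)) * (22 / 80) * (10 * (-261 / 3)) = -14221601537 / 1234608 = -11519.12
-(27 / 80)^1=-27 / 80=-0.34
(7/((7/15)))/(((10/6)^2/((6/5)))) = 162/25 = 6.48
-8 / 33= -0.24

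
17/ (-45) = -17/ 45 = -0.38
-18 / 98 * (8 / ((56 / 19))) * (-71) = 12141 / 343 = 35.40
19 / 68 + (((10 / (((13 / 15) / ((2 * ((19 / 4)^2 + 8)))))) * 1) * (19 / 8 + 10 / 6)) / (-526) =-19119649 / 3719872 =-5.14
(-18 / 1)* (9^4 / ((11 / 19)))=-2243862 / 11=-203987.45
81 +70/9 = 799/9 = 88.78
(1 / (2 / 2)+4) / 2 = 2.50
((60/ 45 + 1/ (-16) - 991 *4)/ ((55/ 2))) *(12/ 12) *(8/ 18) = -190211/ 2970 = -64.04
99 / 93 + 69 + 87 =4869 / 31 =157.06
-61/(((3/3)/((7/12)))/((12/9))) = -427/9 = -47.44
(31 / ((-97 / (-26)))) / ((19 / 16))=12896 / 1843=7.00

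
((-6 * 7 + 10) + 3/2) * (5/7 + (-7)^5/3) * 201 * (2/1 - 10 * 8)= -18750036162/7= -2678576594.57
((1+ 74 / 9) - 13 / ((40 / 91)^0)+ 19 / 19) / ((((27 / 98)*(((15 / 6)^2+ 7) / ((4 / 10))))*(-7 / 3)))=560 / 4293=0.13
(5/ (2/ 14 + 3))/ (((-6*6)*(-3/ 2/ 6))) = 35/ 198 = 0.18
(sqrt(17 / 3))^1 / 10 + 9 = sqrt(51) / 30 + 9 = 9.24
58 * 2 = 116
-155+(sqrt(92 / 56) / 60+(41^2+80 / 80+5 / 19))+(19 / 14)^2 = sqrt(322) / 840+5694387 / 3724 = 1529.13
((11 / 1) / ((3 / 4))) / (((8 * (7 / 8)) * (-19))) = -44 / 399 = -0.11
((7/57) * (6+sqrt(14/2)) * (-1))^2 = 196 * sqrt(7)/1083+2107/3249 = 1.13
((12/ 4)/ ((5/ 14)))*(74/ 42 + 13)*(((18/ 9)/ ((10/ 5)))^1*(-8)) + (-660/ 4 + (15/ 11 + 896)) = -2856/ 11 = -259.64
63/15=21/5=4.20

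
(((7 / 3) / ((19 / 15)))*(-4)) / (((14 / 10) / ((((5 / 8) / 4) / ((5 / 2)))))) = -25 / 76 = -0.33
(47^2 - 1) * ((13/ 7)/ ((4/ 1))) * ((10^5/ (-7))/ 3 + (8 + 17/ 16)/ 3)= -478096515/ 98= -4878535.87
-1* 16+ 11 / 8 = -117 / 8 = -14.62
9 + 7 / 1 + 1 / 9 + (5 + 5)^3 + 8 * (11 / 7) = 64807 / 63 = 1028.68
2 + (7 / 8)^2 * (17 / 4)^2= 16209 / 1024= 15.83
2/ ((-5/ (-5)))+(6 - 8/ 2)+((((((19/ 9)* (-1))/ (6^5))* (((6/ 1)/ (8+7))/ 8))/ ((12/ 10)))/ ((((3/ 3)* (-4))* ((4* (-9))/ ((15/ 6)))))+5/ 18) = 2069286817/ 483729408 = 4.28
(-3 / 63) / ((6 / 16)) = -0.13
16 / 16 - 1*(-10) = 11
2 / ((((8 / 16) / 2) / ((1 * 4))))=32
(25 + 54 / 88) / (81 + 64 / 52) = 0.31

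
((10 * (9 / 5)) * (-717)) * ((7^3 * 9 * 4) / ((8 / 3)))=-59761233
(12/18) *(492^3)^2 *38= 359321293302939648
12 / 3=4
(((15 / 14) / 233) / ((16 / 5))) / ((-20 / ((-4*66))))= 495 / 26096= 0.02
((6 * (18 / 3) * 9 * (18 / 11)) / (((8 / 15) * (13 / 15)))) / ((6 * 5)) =10935 / 286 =38.23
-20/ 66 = -10/ 33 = -0.30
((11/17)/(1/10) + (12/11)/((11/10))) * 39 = 598650/2057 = 291.03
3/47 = 0.06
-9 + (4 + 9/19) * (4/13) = -1883/247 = -7.62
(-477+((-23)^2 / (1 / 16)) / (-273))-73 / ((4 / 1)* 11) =-6122069 / 12012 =-509.66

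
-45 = -45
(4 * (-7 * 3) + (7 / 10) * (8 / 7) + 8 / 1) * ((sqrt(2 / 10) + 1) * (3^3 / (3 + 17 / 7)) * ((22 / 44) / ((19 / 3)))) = -42.73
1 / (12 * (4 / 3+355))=0.00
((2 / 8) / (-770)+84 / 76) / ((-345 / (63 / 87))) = -64661 / 27880600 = -0.00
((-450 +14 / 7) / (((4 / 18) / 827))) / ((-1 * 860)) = 1938.64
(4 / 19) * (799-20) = 164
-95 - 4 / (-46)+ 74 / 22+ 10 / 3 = -66956 / 759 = -88.22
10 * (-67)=-670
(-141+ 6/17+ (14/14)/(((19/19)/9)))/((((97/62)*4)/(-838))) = 29069382/1649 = 17628.49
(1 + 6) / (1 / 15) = 105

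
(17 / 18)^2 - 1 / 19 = 5167 / 6156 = 0.84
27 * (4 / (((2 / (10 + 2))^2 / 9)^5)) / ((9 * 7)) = 42845606719488 / 7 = 6120800959926.86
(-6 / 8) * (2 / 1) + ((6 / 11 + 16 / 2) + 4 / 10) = 819 / 110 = 7.45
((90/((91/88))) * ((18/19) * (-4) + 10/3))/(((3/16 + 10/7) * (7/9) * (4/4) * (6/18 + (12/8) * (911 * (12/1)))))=-456192/236854247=-0.00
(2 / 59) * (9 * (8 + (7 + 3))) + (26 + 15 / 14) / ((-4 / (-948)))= 5304093 / 826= 6421.42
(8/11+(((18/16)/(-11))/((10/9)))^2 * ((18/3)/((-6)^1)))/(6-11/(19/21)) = -10576141/90604800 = -0.12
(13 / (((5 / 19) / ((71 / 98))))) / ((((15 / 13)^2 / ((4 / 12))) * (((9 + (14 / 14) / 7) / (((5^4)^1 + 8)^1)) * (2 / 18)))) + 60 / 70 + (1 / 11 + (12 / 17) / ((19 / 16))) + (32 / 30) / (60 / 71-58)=13528245631466413 / 2422236432000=5585.02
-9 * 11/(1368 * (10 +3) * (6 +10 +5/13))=-11/32376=-0.00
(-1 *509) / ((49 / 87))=-44283 / 49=-903.73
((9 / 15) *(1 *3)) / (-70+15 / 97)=-873 / 33875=-0.03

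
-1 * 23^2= -529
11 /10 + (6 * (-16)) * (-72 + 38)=32651 /10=3265.10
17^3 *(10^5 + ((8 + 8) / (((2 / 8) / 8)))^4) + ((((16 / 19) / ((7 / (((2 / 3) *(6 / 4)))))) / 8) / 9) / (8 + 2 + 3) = 5253693623922246050 / 15561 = 337619280503968.00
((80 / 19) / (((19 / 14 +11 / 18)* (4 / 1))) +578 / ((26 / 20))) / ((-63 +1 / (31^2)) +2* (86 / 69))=-7290813585 / 990990182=-7.36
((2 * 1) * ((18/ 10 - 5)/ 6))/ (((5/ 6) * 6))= -16/ 75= -0.21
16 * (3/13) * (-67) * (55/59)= -176880/767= -230.61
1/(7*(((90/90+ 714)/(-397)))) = -397/5005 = -0.08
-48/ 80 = -3/ 5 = -0.60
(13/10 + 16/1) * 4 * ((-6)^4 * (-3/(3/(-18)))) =1614297.60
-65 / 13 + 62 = 57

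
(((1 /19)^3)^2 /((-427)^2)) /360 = 1 /3088018237265640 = 0.00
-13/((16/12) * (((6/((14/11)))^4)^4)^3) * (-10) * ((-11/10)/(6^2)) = -477143786824823630735992743416437582454413/33768958499679874322555830290276216034324719849769473940901259180582342288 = -0.00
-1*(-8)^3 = 512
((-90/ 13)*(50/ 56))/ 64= -1125/ 11648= -0.10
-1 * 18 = -18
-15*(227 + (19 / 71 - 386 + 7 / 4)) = 668745 / 284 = 2354.74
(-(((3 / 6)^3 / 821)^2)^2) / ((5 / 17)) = -17 / 9304704403066880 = -0.00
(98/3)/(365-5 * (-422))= 98/7425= 0.01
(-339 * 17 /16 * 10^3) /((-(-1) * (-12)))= 240125 /8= 30015.62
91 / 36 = 2.53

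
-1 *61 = -61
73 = 73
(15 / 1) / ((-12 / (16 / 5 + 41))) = -221 / 4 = -55.25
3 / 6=1 / 2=0.50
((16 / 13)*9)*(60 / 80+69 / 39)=4716 / 169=27.91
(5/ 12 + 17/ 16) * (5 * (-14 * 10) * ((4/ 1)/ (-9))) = 12425/ 27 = 460.19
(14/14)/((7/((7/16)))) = 1/16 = 0.06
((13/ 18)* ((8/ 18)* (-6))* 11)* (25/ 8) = -3575/ 54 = -66.20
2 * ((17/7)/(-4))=-17/14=-1.21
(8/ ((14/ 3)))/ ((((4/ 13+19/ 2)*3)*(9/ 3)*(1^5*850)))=52/ 2275875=0.00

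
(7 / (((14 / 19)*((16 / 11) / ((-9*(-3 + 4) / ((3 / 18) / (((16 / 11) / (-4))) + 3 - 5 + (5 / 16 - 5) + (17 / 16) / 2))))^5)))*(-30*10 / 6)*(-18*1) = 25290553307836608 / 4129796175875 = 6123.92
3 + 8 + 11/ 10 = 121/ 10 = 12.10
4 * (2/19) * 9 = 72/19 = 3.79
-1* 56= -56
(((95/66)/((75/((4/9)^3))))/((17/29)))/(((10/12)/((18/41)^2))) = 141056/212184225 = 0.00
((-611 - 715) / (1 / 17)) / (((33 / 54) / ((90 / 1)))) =-36518040 / 11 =-3319821.82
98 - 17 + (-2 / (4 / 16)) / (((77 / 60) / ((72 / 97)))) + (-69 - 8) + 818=6104958 / 7469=817.37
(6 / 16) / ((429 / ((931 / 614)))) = 931 / 702416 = 0.00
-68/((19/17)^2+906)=-19652/262195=-0.07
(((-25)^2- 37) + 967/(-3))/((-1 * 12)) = -22.14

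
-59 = -59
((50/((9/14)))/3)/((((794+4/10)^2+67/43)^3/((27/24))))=217401953125/1873334248136541258742089618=0.00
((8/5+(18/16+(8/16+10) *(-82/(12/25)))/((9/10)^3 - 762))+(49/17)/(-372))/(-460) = -31670171179/3690946316400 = -0.01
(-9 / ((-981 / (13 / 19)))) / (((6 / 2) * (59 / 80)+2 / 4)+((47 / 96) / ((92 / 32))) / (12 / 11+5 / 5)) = 1650480 / 734623049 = 0.00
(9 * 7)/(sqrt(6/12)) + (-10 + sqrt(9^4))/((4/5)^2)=63 * sqrt(2) + 1775/16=200.03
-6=-6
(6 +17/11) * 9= 747/11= 67.91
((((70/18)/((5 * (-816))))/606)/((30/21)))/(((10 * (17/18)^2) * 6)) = -49/2381822400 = -0.00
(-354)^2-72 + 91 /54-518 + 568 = 6765967 /54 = 125295.69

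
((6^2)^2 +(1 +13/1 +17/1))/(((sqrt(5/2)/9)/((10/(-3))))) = -7962 * sqrt(10) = -25178.05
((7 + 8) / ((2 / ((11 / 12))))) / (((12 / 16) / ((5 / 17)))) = 275 / 102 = 2.70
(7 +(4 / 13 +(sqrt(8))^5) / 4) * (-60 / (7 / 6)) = -11520 * sqrt(2) / 7-33120 / 91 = -2691.35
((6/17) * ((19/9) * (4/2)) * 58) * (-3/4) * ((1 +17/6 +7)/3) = -35815/153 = -234.08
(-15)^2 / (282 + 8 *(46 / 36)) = 405 / 526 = 0.77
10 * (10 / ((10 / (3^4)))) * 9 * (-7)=-51030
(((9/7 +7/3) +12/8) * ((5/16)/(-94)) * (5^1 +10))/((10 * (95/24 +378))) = -3225/48255088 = -0.00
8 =8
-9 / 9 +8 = 7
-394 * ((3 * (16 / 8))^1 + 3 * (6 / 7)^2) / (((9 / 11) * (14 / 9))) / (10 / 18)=-4571.55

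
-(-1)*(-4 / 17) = -4 / 17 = -0.24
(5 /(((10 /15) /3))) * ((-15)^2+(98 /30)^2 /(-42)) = 303407 /60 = 5056.78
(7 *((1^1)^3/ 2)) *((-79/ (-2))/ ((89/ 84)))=11613/ 89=130.48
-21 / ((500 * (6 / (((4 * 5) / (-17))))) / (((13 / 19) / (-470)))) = -91 / 7590500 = -0.00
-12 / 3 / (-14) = 2 / 7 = 0.29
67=67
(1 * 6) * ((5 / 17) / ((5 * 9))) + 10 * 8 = 4082 / 51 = 80.04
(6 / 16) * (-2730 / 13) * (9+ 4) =-4095 / 4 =-1023.75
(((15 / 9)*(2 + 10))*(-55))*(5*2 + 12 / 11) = -12200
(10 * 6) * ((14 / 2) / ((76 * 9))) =35 / 57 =0.61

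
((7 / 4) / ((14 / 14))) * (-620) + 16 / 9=-9749 / 9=-1083.22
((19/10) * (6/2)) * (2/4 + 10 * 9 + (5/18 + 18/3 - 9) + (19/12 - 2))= 11951/24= 497.96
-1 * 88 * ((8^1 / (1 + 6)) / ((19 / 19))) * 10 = -1005.71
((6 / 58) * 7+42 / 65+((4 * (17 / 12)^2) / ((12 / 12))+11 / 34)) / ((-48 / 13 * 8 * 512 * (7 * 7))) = -11215031 / 854902702080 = -0.00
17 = 17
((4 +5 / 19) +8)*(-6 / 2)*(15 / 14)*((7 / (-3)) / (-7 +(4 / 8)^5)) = -55920 / 4237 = -13.20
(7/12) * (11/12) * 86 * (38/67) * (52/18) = 817817/10854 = 75.35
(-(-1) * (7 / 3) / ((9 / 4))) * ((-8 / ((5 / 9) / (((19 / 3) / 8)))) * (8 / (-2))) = 2128 / 45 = 47.29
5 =5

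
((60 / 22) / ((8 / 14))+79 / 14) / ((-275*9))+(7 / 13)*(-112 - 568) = -907147426 / 2477475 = -366.16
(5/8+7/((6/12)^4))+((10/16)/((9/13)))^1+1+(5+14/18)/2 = 1409/12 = 117.42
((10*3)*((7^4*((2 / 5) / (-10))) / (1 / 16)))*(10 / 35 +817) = -188381088 / 5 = -37676217.60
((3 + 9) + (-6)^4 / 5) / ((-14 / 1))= -678 / 35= -19.37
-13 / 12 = -1.08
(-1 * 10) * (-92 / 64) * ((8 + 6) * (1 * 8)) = 1610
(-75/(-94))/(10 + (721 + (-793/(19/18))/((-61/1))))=1425/1327562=0.00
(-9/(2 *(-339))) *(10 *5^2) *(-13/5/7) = -975/791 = -1.23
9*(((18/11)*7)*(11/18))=63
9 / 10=0.90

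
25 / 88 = 0.28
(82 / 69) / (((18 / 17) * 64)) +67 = 2663545 / 39744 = 67.02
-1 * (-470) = 470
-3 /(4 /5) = -15 /4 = -3.75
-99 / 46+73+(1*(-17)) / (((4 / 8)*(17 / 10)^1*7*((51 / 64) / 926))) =-53359417 / 16422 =-3249.26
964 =964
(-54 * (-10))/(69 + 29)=270/49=5.51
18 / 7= 2.57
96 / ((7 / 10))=960 / 7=137.14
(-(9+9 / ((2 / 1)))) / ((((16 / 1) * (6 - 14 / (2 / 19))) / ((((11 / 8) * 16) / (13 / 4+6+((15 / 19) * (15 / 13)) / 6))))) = 73359 / 4718812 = 0.02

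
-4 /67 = -0.06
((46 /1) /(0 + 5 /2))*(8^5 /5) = 3014656 /25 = 120586.24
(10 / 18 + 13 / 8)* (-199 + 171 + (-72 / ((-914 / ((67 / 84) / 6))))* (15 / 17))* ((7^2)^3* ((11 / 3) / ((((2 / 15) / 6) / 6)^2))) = -59647762594953225 / 31076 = -1919415709710.17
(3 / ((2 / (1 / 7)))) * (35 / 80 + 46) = 2229 / 224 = 9.95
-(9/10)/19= -9/190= -0.05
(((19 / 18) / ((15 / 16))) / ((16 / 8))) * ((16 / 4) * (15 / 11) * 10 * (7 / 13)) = 21280 / 1287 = 16.53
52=52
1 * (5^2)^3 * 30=468750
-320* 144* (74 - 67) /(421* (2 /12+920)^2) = -0.00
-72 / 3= -24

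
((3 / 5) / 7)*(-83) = -249 / 35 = -7.11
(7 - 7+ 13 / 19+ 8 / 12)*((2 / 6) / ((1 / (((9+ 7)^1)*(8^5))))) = 40370176 / 171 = 236082.90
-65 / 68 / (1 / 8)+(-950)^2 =15342370 / 17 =902492.35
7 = 7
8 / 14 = 4 / 7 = 0.57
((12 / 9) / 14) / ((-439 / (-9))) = 6 / 3073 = 0.00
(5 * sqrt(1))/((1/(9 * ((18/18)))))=45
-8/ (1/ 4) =-32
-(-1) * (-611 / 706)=-611 / 706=-0.87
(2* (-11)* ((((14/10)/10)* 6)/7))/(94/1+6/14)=-462/16525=-0.03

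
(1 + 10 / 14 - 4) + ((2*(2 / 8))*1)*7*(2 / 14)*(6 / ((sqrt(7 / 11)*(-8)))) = -16 / 7 - 3*sqrt(77) / 56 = -2.76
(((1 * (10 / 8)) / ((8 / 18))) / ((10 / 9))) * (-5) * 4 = -405 / 8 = -50.62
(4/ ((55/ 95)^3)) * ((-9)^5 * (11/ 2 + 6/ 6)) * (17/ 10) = -89508777111/ 6655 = -13449853.81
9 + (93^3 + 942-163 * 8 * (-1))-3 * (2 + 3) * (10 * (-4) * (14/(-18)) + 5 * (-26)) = 2424286/3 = 808095.33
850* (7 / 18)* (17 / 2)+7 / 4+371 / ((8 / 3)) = 2950.60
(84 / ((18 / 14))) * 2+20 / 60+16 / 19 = 2505 / 19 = 131.84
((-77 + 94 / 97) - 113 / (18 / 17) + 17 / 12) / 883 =-633227 / 3083436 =-0.21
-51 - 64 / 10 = -287 / 5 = -57.40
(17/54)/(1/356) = 3026/27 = 112.07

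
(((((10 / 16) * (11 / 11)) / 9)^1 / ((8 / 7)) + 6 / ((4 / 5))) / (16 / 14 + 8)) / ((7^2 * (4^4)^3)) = 4355 / 4329327034368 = 0.00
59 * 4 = 236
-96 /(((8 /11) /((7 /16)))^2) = -17787 /512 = -34.74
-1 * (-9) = 9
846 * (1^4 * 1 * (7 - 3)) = 3384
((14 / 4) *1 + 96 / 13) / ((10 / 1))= 1.09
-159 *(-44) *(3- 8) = -34980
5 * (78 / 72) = 65 / 12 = 5.42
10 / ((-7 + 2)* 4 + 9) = -10 / 11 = -0.91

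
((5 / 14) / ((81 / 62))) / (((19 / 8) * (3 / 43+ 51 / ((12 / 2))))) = 106640 / 7939701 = 0.01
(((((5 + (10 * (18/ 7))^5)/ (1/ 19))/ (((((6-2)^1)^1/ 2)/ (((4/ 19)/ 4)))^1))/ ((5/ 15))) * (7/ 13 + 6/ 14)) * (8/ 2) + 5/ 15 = 299307705840877/ 4588311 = 65232654.42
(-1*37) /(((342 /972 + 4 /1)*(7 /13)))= -25974 /1645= -15.79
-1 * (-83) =83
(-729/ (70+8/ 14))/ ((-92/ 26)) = 5103/ 1748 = 2.92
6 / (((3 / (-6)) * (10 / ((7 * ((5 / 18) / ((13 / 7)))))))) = -49 / 39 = -1.26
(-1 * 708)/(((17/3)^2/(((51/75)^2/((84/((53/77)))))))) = -28143/336875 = -0.08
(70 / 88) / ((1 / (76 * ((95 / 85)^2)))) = 240065 / 3179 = 75.52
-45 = -45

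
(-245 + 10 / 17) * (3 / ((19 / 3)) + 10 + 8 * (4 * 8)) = -21036765 / 323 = -65129.30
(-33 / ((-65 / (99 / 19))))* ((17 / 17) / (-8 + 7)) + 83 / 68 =-119651 / 83980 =-1.42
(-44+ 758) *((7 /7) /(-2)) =-357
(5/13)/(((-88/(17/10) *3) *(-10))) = 17/68640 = 0.00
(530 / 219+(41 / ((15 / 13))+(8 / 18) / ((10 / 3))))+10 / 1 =10531 / 219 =48.09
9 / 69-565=-12992 / 23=-564.87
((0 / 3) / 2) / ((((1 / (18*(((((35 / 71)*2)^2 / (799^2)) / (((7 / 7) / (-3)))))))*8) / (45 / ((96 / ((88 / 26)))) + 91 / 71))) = 0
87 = 87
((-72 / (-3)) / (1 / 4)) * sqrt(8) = 192 * sqrt(2) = 271.53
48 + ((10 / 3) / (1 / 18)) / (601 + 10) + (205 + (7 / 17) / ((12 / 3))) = 10520001 / 41548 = 253.20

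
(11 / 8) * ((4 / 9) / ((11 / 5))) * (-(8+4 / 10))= -7 / 3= -2.33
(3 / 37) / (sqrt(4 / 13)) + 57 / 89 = 3 * sqrt(13) / 74 + 57 / 89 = 0.79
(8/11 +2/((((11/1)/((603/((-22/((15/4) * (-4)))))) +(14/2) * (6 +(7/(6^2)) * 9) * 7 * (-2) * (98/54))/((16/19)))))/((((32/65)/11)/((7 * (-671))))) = -144393437683495/1894976476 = -76198.01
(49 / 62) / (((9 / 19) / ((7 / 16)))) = 6517 / 8928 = 0.73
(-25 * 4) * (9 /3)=-300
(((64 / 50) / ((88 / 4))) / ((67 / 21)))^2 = 112896 / 339480625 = 0.00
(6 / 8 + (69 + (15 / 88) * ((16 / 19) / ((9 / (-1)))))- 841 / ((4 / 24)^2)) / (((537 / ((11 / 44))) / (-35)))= 2651506025 / 5387184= 492.19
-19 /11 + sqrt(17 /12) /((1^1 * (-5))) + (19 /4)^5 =27217633 /11264 - sqrt(51) /30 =2416.10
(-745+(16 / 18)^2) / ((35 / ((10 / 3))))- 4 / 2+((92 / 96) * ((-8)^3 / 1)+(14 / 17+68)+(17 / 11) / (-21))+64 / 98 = -1100258353 / 2226609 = -494.14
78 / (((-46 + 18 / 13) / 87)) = -1521 / 10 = -152.10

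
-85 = -85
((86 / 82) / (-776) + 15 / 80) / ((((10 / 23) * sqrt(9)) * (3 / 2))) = 54487 / 572688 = 0.10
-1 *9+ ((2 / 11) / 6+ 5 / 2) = -427 / 66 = -6.47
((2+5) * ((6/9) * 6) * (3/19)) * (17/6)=238/19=12.53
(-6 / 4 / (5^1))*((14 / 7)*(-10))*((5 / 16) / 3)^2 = 25 / 384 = 0.07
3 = 3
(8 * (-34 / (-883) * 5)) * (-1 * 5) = -6800 / 883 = -7.70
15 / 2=7.50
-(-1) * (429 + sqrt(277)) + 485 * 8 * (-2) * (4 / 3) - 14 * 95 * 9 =-65663 / 3 + sqrt(277) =-21871.02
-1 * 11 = -11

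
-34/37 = -0.92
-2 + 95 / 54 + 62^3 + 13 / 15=64348729 / 270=238328.63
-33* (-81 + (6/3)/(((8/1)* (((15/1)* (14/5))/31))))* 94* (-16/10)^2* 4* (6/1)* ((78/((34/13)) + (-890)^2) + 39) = 7259759753689344/595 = 12201276896956.88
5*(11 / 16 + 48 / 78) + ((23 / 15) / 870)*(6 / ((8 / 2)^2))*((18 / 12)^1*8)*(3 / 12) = 6.52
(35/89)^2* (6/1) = 7350/7921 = 0.93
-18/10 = -9/5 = -1.80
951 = 951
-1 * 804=-804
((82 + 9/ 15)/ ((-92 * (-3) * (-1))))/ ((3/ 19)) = -7847/ 4140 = -1.90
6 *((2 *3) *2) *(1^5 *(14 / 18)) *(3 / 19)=168 / 19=8.84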